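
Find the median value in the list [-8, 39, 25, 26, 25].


First, sort the list: [-8, 25, 25, 26, 39]
The list has 5 elements (odd count).
The middle index is 2 (0-based), and the element there is 25.
Final answer: 25


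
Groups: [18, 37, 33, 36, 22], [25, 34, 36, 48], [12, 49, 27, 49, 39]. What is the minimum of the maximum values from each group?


Find max of each group:
  Group 1: [18, 37, 33, 36, 22] -> max = 37
  Group 2: [25, 34, 36, 48] -> max = 48
  Group 3: [12, 49, 27, 49, 39] -> max = 49
Maxes: [37, 48, 49]
Minimum of maxes = 37
Final answer: 37


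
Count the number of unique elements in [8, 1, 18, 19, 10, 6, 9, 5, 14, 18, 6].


List all unique values:
Distinct values: [1, 5, 6, 8, 9, 10, 14, 18, 19]
Count = 9
Final answer: 9


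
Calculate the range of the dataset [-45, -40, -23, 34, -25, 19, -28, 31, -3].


Maximum value: 34
Minimum value: -45
Range = 34 - (-45) = 79
Final answer: 79


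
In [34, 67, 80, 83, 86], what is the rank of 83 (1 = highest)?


Sort descending: [86, 83, 80, 67, 34]
Find 83 in the sorted list.
83 is at position 2.
Final answer: 2


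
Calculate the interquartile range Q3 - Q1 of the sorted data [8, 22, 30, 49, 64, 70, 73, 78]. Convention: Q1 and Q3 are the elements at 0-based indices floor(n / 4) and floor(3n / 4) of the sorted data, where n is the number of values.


The data has n = 8 elements.
Q1 index = floor(8 / 4) = floor(2) = 2; Q3 index = floor(3 * 8 / 4) = floor(6) = 6
Q1 = element at index 2 = 30
Q3 = element at index 6 = 73
IQR = 73 - 30 = 43
Final answer: 43


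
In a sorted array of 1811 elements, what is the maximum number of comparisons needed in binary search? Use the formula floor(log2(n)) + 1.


Binary search halves the search space each step.
Maximum comparisons = floor(log2(1811)) + 1
log2(1811) = 10.8226
floor(log2(1811)) = 10, so 10 + 1 = 11
Final answer: 11


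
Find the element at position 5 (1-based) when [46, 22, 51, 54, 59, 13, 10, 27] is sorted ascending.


Sort ascending: [10, 13, 22, 27, 46, 51, 54, 59]
The 5th element (1-indexed) is at index 4.
Value = 46
Final answer: 46


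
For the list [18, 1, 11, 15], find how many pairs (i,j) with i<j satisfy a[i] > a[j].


For each element, count the later elements that are smaller than it:
  18 (index 0): smaller elements after it = [1, 11, 15] -> 3
  1 (index 1): smaller elements after it = [] -> 0
  11 (index 2): smaller elements after it = [] -> 0
Total inversions = 3 + 0 + 0 = 3
Final answer: 3


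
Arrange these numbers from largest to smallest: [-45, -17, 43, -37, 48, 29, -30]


Original list: [-45, -17, 43, -37, 48, 29, -30]
Repeatedly take the largest remaining element:
  Remaining [-45, -17, 43, -37, 48, 29, -30] -> largest is 48
  Remaining [-45, -17, 43, -37, 29, -30] -> largest is 43
  Remaining [-45, -17, -37, 29, -30] -> largest is 29
  Remaining [-45, -17, -37, -30] -> largest is -17
  Remaining [-45, -37, -30] -> largest is -30
  Remaining [-45, -37] -> largest is -37
  Remaining [-45] -> largest is -45
Collecting the picks in order gives the descending list.
Final answer: [48, 43, 29, -17, -30, -37, -45]


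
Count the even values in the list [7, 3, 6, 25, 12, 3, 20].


Check each element:
  7 is odd
  3 is odd
  6 is even
  25 is odd
  12 is even
  3 is odd
  20 is even
Evens: [6, 12, 20]
Count of evens = 3
Final answer: 3


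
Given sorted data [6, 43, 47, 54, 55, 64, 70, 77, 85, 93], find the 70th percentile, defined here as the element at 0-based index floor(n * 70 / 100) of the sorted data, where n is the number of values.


The dataset has n = 10 elements.
Index = floor(10 * 70 / 100) = floor(700 / 100) = floor(7) = 7
Counting from index 0 in the sorted data, the element at index 7 is 77.
Final answer: 77


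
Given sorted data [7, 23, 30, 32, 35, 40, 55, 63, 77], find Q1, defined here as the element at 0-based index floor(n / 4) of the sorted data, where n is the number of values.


The list has n = 9 elements.
Q1 index = floor(9 / 4) = floor(2.25) = 2
Counting from index 0 in the sorted data, the element at index 2 is 30.
Final answer: 30


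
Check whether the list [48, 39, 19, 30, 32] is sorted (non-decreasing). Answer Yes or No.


Check consecutive pairs:
  48 <= 39? False
  39 <= 19? False
  19 <= 30? True
  30 <= 32? True
2 consecutive pair(s) are out of order, so the list is not sorted.
Final answer: No


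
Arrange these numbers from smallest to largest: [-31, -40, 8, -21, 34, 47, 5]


Original list: [-31, -40, 8, -21, 34, 47, 5]
Repeatedly take the smallest remaining element:
  Remaining [-31, -40, 8, -21, 34, 47, 5] -> smallest is -40
  Remaining [-31, 8, -21, 34, 47, 5] -> smallest is -31
  Remaining [8, -21, 34, 47, 5] -> smallest is -21
  Remaining [8, 34, 47, 5] -> smallest is 5
  Remaining [8, 34, 47] -> smallest is 8
  Remaining [34, 47] -> smallest is 34
  Remaining [47] -> smallest is 47
Collecting the picks in order gives the sorted list.
Final answer: [-40, -31, -21, 5, 8, 34, 47]


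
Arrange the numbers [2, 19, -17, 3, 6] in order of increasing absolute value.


Compute absolute values:
  |2| = 2
  |19| = 19
  |-17| = 17
  |3| = 3
  |6| = 6
Absolute values in increasing order: 2 < 3 < 6 < 17 < 19
Listing the original numbers in that order gives the answer.
Final answer: [2, 3, 6, -17, 19]


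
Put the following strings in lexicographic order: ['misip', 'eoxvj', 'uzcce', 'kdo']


Compare strings character by character (the first differing letter decides):
  'eoxvj' < 'kdo' since 'e' < 'k' at position 1
  'kdo' < 'misip' since 'k' < 'm' at position 1
  'misip' < 'uzcce' since 'm' < 'u' at position 1
Chaining these comparisons gives the alphabetical order.
Final answer: ['eoxvj', 'kdo', 'misip', 'uzcce']


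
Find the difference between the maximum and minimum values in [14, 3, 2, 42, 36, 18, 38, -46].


Maximum value: 42
Minimum value: -46
Range = 42 - (-46) = 88
Final answer: 88


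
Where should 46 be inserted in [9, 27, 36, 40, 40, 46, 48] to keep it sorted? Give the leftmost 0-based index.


List is sorted: [9, 27, 36, 40, 40, 46, 48]
We need the leftmost position where 46 can be inserted, i.e. the first index whose element is >= 46 (or the end of the list if none is).
Binary search with low=0, high=7 (0-based indices):
  low=0, high=7, mid=3: a[3]=40 < 46, so low = 4
  low=4, high=7, mid=5: a[5]=46 >= 46, so high = 5
  low=4, high=5, mid=4: a[4]=40 < 46, so low = 5
Now low = high = 5, so the insertion index is 5.
Final answer: 5


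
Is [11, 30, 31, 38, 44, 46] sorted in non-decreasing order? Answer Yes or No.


Check consecutive pairs:
  11 <= 30? True
  30 <= 31? True
  31 <= 38? True
  38 <= 44? True
  44 <= 46? True
Every consecutive pair is in order, so the list is non-decreasing.
Final answer: Yes


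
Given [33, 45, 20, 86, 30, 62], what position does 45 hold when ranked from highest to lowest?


Sort descending: [86, 62, 45, 33, 30, 20]
Find 45 in the sorted list.
45 is at position 3.
Final answer: 3


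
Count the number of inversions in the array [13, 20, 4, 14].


For each element, count the later elements that are smaller than it:
  13 (index 0): smaller elements after it = [4] -> 1
  20 (index 1): smaller elements after it = [4, 14] -> 2
  4 (index 2): smaller elements after it = [] -> 0
Total inversions = 1 + 2 + 0 = 3
Final answer: 3


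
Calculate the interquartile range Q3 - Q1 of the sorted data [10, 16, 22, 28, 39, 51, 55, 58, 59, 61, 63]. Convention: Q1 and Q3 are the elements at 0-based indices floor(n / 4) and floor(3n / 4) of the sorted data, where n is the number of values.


The data has n = 11 elements.
Q1 index = floor(11 / 4) = floor(2.75) = 2; Q3 index = floor(3 * 11 / 4) = floor(8.25) = 8
Q1 = element at index 2 = 22
Q3 = element at index 8 = 59
IQR = 59 - 22 = 37
Final answer: 37


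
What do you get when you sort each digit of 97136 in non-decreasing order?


The number 97136 has digits: 9, 7, 1, 3, 6
Sorted: 1, 3, 6, 7, 9
Joining the sorted digits gives the result.
Final answer: 13679


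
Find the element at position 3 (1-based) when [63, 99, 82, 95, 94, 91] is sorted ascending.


Sort ascending: [63, 82, 91, 94, 95, 99]
The 3rd element (1-indexed) is at index 2.
Value = 91
Final answer: 91


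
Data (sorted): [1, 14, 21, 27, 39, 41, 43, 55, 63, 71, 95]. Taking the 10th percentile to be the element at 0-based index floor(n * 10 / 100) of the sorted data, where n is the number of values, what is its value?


The dataset has n = 11 elements.
Index = floor(11 * 10 / 100) = floor(110 / 100) = floor(1.1) = 1
Counting from index 0 in the sorted data, the element at index 1 is 14.
Final answer: 14


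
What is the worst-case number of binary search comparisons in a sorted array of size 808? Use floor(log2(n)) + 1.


Binary search halves the search space each step.
Maximum comparisons = floor(log2(808)) + 1
log2(808) = 9.6582
floor(log2(808)) = 9, so 9 + 1 = 10
Final answer: 10


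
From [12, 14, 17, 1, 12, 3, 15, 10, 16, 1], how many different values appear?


List all unique values:
Distinct values: [1, 3, 10, 12, 14, 15, 16, 17]
Count = 8
Final answer: 8


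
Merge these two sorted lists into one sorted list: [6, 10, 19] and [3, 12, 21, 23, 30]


List A: [6, 10, 19]
List B: [3, 12, 21, 23, 30]
Repeatedly compare the front elements and take the smaller:
  6 vs 3 -> take 3
  6 vs 12 -> take 6
  10 vs 12 -> take 10
  19 vs 12 -> take 12
  19 vs 21 -> take 19
  A is exhausted; append the rest of B: [21, 23, 30]
Final answer: [3, 6, 10, 12, 19, 21, 23, 30]


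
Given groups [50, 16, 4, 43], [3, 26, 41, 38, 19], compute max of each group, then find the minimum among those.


Find max of each group:
  Group 1: [50, 16, 4, 43] -> max = 50
  Group 2: [3, 26, 41, 38, 19] -> max = 41
Maxes: [50, 41]
Minimum of maxes = 41
Final answer: 41


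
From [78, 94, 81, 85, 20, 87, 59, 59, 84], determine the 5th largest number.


Sort descending: [94, 87, 85, 84, 81, 78, 59, 59, 20]
The 5th element (1-indexed) is at index 4.
Value = 81
Final answer: 81


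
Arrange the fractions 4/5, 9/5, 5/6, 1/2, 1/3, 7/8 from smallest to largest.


Convert to decimal for comparison:
  4/5 = 0.8
  9/5 = 1.8
  5/6 = 0.8333
  1/2 = 0.5
  1/3 = 0.3333
  7/8 = 0.875
Decimals in increasing order: 0.3333 < 0.5 < 0.8 < 0.8333 < 0.875 < 1.8
Writing each back as its fraction gives the sorted order.
Final answer: 1/3, 1/2, 4/5, 5/6, 7/8, 9/5


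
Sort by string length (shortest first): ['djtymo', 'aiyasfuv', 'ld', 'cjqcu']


Compute lengths:
  'djtymo' has length 6
  'aiyasfuv' has length 8
  'ld' has length 2
  'cjqcu' has length 5
Lengths in increasing order: 2 < 5 < 6 < 8
Listing the words in that order gives the answer.
Final answer: ['ld', 'cjqcu', 'djtymo', 'aiyasfuv']


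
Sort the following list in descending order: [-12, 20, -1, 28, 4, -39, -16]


Original list: [-12, 20, -1, 28, 4, -39, -16]
Repeatedly take the largest remaining element:
  Remaining [-12, 20, -1, 28, 4, -39, -16] -> largest is 28
  Remaining [-12, 20, -1, 4, -39, -16] -> largest is 20
  Remaining [-12, -1, 4, -39, -16] -> largest is 4
  Remaining [-12, -1, -39, -16] -> largest is -1
  Remaining [-12, -39, -16] -> largest is -12
  Remaining [-39, -16] -> largest is -16
  Remaining [-39] -> largest is -39
Collecting the picks in order gives the descending list.
Final answer: [28, 20, 4, -1, -12, -16, -39]


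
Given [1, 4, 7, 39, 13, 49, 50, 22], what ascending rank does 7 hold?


Sort ascending: [1, 4, 7, 13, 22, 39, 49, 50]
Find 7 in the sorted list.
7 is at position 3 (1-indexed).
Final answer: 3


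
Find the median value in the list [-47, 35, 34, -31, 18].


First, sort the list: [-47, -31, 18, 34, 35]
The list has 5 elements (odd count).
The middle index is 2 (0-based), and the element there is 18.
Final answer: 18


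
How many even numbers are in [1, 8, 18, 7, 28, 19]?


Check each element:
  1 is odd
  8 is even
  18 is even
  7 is odd
  28 is even
  19 is odd
Evens: [8, 18, 28]
Count of evens = 3
Final answer: 3


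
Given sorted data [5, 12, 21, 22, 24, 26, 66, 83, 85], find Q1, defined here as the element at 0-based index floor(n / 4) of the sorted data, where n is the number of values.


The list has n = 9 elements.
Q1 index = floor(9 / 4) = floor(2.25) = 2
Counting from index 0 in the sorted data, the element at index 2 is 21.
Final answer: 21


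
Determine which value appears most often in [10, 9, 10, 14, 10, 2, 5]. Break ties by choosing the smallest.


Count the frequency of each value:
  2 appears 1 time(s)
  5 appears 1 time(s)
  9 appears 1 time(s)
  10 appears 3 time(s)
  14 appears 1 time(s)
Maximum frequency is 3.
Only 10 reaches that frequency, so it is the mode.
Final answer: 10


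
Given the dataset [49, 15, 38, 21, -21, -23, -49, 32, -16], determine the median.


First, sort the list: [-49, -23, -21, -16, 15, 21, 32, 38, 49]
The list has 9 elements (odd count).
The middle index is 4 (0-based), and the element there is 15.
Final answer: 15


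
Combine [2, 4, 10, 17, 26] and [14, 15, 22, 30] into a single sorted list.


List A: [2, 4, 10, 17, 26]
List B: [14, 15, 22, 30]
Repeatedly compare the front elements and take the smaller:
  2 vs 14 -> take 2
  4 vs 14 -> take 4
  10 vs 14 -> take 10
  17 vs 14 -> take 14
  17 vs 15 -> take 15
  17 vs 22 -> take 17
  26 vs 22 -> take 22
  26 vs 30 -> take 26
  A is exhausted; append the rest of B: [30]
Final answer: [2, 4, 10, 14, 15, 17, 22, 26, 30]


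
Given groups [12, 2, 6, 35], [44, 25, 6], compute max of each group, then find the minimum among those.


Find max of each group:
  Group 1: [12, 2, 6, 35] -> max = 35
  Group 2: [44, 25, 6] -> max = 44
Maxes: [35, 44]
Minimum of maxes = 35
Final answer: 35


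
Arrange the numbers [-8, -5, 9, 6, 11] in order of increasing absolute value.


Compute absolute values:
  |-8| = 8
  |-5| = 5
  |9| = 9
  |6| = 6
  |11| = 11
Absolute values in increasing order: 5 < 6 < 8 < 9 < 11
Listing the original numbers in that order gives the answer.
Final answer: [-5, 6, -8, 9, 11]


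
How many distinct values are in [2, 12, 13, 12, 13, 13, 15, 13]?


List all unique values:
Distinct values: [2, 12, 13, 15]
Count = 4
Final answer: 4


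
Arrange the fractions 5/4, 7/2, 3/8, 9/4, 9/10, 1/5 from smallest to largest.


Convert to decimal for comparison:
  5/4 = 1.25
  7/2 = 3.5
  3/8 = 0.375
  9/4 = 2.25
  9/10 = 0.9
  1/5 = 0.2
Decimals in increasing order: 0.2 < 0.375 < 0.9 < 1.25 < 2.25 < 3.5
Writing each back as its fraction gives the sorted order.
Final answer: 1/5, 3/8, 9/10, 5/4, 9/4, 7/2


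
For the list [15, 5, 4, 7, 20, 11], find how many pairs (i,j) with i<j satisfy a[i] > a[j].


For each element, count the later elements that are smaller than it:
  15 (index 0): smaller elements after it = [5, 4, 7, 11] -> 4
  5 (index 1): smaller elements after it = [4] -> 1
  4 (index 2): smaller elements after it = [] -> 0
  7 (index 3): smaller elements after it = [] -> 0
  20 (index 4): smaller elements after it = [11] -> 1
Total inversions = 4 + 1 + 0 + 0 + 1 = 6
Final answer: 6


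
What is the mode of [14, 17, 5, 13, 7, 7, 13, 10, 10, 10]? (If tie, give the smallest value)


Count the frequency of each value:
  5 appears 1 time(s)
  7 appears 2 time(s)
  10 appears 3 time(s)
  13 appears 2 time(s)
  14 appears 1 time(s)
  17 appears 1 time(s)
Maximum frequency is 3.
Only 10 reaches that frequency, so it is the mode.
Final answer: 10


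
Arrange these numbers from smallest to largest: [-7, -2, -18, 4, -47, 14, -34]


Original list: [-7, -2, -18, 4, -47, 14, -34]
Repeatedly take the smallest remaining element:
  Remaining [-7, -2, -18, 4, -47, 14, -34] -> smallest is -47
  Remaining [-7, -2, -18, 4, 14, -34] -> smallest is -34
  Remaining [-7, -2, -18, 4, 14] -> smallest is -18
  Remaining [-7, -2, 4, 14] -> smallest is -7
  Remaining [-2, 4, 14] -> smallest is -2
  Remaining [4, 14] -> smallest is 4
  Remaining [14] -> smallest is 14
Collecting the picks in order gives the sorted list.
Final answer: [-47, -34, -18, -7, -2, 4, 14]


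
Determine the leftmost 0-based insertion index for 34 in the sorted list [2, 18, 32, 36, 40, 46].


List is sorted: [2, 18, 32, 36, 40, 46]
We need the leftmost position where 34 can be inserted, i.e. the first index whose element is >= 34 (or the end of the list if none is).
Binary search with low=0, high=6 (0-based indices):
  low=0, high=6, mid=3: a[3]=36 >= 34, so high = 3
  low=0, high=3, mid=1: a[1]=18 < 34, so low = 2
  low=2, high=3, mid=2: a[2]=32 < 34, so low = 3
Now low = high = 3, so the insertion index is 3.
Final answer: 3


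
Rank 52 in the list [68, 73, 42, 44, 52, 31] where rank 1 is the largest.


Sort descending: [73, 68, 52, 44, 42, 31]
Find 52 in the sorted list.
52 is at position 3.
Final answer: 3


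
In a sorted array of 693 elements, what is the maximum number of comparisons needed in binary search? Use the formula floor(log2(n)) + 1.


Binary search halves the search space each step.
Maximum comparisons = floor(log2(693)) + 1
log2(693) = 9.4367
floor(log2(693)) = 9, so 9 + 1 = 10
Final answer: 10


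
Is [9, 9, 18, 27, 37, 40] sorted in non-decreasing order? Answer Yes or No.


Check consecutive pairs:
  9 <= 9? True
  9 <= 18? True
  18 <= 27? True
  27 <= 37? True
  37 <= 40? True
Every consecutive pair is in order, so the list is non-decreasing.
Final answer: Yes


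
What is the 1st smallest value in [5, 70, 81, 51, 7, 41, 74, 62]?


Sort ascending: [5, 7, 41, 51, 62, 70, 74, 81]
The 1st element (1-indexed) is at index 0.
Value = 5
Final answer: 5


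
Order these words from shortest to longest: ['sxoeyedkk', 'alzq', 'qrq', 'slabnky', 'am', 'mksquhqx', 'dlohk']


Compute lengths:
  'sxoeyedkk' has length 9
  'alzq' has length 4
  'qrq' has length 3
  'slabnky' has length 7
  'am' has length 2
  'mksquhqx' has length 8
  'dlohk' has length 5
Lengths in increasing order: 2 < 3 < 4 < 5 < 7 < 8 < 9
Listing the words in that order gives the answer.
Final answer: ['am', 'qrq', 'alzq', 'dlohk', 'slabnky', 'mksquhqx', 'sxoeyedkk']


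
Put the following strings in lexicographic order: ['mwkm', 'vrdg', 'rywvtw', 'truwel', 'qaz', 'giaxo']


Compare strings character by character (the first differing letter decides):
  'giaxo' < 'mwkm' since 'g' < 'm' at position 1
  'mwkm' < 'qaz' since 'm' < 'q' at position 1
  'qaz' < 'rywvtw' since 'q' < 'r' at position 1
  'rywvtw' < 'truwel' since 'r' < 't' at position 1
  'truwel' < 'vrdg' since 't' < 'v' at position 1
Chaining these comparisons gives the alphabetical order.
Final answer: ['giaxo', 'mwkm', 'qaz', 'rywvtw', 'truwel', 'vrdg']


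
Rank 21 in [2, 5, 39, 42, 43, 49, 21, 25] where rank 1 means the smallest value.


Sort ascending: [2, 5, 21, 25, 39, 42, 43, 49]
Find 21 in the sorted list.
21 is at position 3 (1-indexed).
Final answer: 3


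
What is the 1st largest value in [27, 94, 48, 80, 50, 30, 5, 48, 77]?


Sort descending: [94, 80, 77, 50, 48, 48, 30, 27, 5]
The 1st element (1-indexed) is at index 0.
Value = 94
Final answer: 94


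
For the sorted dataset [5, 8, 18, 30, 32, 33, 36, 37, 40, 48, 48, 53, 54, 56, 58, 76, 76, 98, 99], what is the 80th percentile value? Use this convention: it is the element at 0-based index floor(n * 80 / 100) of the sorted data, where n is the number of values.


The dataset has n = 19 elements.
Index = floor(19 * 80 / 100) = floor(1520 / 100) = floor(15.2) = 15
Counting from index 0 in the sorted data, the element at index 15 is 76.
Final answer: 76


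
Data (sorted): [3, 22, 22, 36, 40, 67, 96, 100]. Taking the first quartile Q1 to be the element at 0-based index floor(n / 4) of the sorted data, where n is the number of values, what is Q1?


The list has n = 8 elements.
Q1 index = floor(8 / 4) = floor(2) = 2
Counting from index 0 in the sorted data, the element at index 2 is 22.
Final answer: 22


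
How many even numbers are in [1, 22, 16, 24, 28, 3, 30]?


Check each element:
  1 is odd
  22 is even
  16 is even
  24 is even
  28 is even
  3 is odd
  30 is even
Evens: [22, 16, 24, 28, 30]
Count of evens = 5
Final answer: 5


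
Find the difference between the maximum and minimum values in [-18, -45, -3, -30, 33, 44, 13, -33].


Maximum value: 44
Minimum value: -45
Range = 44 - (-45) = 89
Final answer: 89


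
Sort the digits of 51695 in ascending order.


The number 51695 has digits: 5, 1, 6, 9, 5
Sorted: 1, 5, 5, 6, 9
Joining the sorted digits gives the result.
Final answer: 15569


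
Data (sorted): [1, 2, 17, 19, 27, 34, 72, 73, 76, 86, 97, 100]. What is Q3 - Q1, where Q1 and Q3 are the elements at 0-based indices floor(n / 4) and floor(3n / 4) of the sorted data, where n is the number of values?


The data has n = 12 elements.
Q1 index = floor(12 / 4) = floor(3) = 3; Q3 index = floor(3 * 12 / 4) = floor(9) = 9
Q1 = element at index 3 = 19
Q3 = element at index 9 = 86
IQR = 86 - 19 = 67
Final answer: 67


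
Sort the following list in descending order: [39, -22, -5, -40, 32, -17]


Original list: [39, -22, -5, -40, 32, -17]
Repeatedly take the largest remaining element:
  Remaining [39, -22, -5, -40, 32, -17] -> largest is 39
  Remaining [-22, -5, -40, 32, -17] -> largest is 32
  Remaining [-22, -5, -40, -17] -> largest is -5
  Remaining [-22, -40, -17] -> largest is -17
  Remaining [-22, -40] -> largest is -22
  Remaining [-40] -> largest is -40
Collecting the picks in order gives the descending list.
Final answer: [39, 32, -5, -17, -22, -40]


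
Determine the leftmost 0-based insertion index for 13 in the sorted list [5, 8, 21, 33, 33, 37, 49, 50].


List is sorted: [5, 8, 21, 33, 33, 37, 49, 50]
We need the leftmost position where 13 can be inserted, i.e. the first index whose element is >= 13 (or the end of the list if none is).
Binary search with low=0, high=8 (0-based indices):
  low=0, high=8, mid=4: a[4]=33 >= 13, so high = 4
  low=0, high=4, mid=2: a[2]=21 >= 13, so high = 2
  low=0, high=2, mid=1: a[1]=8 < 13, so low = 2
Now low = high = 2, so the insertion index is 2.
Final answer: 2


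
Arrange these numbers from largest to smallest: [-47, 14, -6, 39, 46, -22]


Original list: [-47, 14, -6, 39, 46, -22]
Repeatedly take the largest remaining element:
  Remaining [-47, 14, -6, 39, 46, -22] -> largest is 46
  Remaining [-47, 14, -6, 39, -22] -> largest is 39
  Remaining [-47, 14, -6, -22] -> largest is 14
  Remaining [-47, -6, -22] -> largest is -6
  Remaining [-47, -22] -> largest is -22
  Remaining [-47] -> largest is -47
Collecting the picks in order gives the descending list.
Final answer: [46, 39, 14, -6, -22, -47]


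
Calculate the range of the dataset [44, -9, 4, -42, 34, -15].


Maximum value: 44
Minimum value: -42
Range = 44 - (-42) = 86
Final answer: 86


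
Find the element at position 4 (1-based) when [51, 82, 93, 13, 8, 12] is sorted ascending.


Sort ascending: [8, 12, 13, 51, 82, 93]
The 4th element (1-indexed) is at index 3.
Value = 51
Final answer: 51


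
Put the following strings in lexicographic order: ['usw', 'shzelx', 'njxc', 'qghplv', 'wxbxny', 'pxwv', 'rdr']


Compare strings character by character (the first differing letter decides):
  'njxc' < 'pxwv' since 'n' < 'p' at position 1
  'pxwv' < 'qghplv' since 'p' < 'q' at position 1
  'qghplv' < 'rdr' since 'q' < 'r' at position 1
  'rdr' < 'shzelx' since 'r' < 's' at position 1
  'shzelx' < 'usw' since 's' < 'u' at position 1
  'usw' < 'wxbxny' since 'u' < 'w' at position 1
Chaining these comparisons gives the alphabetical order.
Final answer: ['njxc', 'pxwv', 'qghplv', 'rdr', 'shzelx', 'usw', 'wxbxny']


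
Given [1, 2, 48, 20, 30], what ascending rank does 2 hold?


Sort ascending: [1, 2, 20, 30, 48]
Find 2 in the sorted list.
2 is at position 2 (1-indexed).
Final answer: 2


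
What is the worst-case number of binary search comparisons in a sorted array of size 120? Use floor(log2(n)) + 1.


Binary search halves the search space each step.
Maximum comparisons = floor(log2(120)) + 1
log2(120) = 6.9069
floor(log2(120)) = 6, so 6 + 1 = 7
Final answer: 7


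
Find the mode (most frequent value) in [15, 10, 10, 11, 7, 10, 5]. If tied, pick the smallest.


Count the frequency of each value:
  5 appears 1 time(s)
  7 appears 1 time(s)
  10 appears 3 time(s)
  11 appears 1 time(s)
  15 appears 1 time(s)
Maximum frequency is 3.
Only 10 reaches that frequency, so it is the mode.
Final answer: 10


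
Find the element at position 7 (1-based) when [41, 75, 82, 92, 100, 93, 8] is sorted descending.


Sort descending: [100, 93, 92, 82, 75, 41, 8]
The 7th element (1-indexed) is at index 6.
Value = 8
Final answer: 8


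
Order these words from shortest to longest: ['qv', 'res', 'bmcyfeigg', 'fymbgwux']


Compute lengths:
  'qv' has length 2
  'res' has length 3
  'bmcyfeigg' has length 9
  'fymbgwux' has length 8
Lengths in increasing order: 2 < 3 < 8 < 9
Listing the words in that order gives the answer.
Final answer: ['qv', 'res', 'fymbgwux', 'bmcyfeigg']


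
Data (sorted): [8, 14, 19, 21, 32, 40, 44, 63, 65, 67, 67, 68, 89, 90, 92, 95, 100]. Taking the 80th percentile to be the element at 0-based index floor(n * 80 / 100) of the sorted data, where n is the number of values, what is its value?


The dataset has n = 17 elements.
Index = floor(17 * 80 / 100) = floor(1360 / 100) = floor(13.6) = 13
Counting from index 0 in the sorted data, the element at index 13 is 90.
Final answer: 90


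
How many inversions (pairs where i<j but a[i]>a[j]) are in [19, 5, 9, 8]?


For each element, count the later elements that are smaller than it:
  19 (index 0): smaller elements after it = [5, 9, 8] -> 3
  5 (index 1): smaller elements after it = [] -> 0
  9 (index 2): smaller elements after it = [8] -> 1
Total inversions = 3 + 0 + 1 = 4
Final answer: 4


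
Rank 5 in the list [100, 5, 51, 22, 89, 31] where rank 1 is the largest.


Sort descending: [100, 89, 51, 31, 22, 5]
Find 5 in the sorted list.
5 is at position 6.
Final answer: 6


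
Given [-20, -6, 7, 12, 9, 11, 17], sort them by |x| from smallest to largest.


Compute absolute values:
  |-20| = 20
  |-6| = 6
  |7| = 7
  |12| = 12
  |9| = 9
  |11| = 11
  |17| = 17
Absolute values in increasing order: 6 < 7 < 9 < 11 < 12 < 17 < 20
Listing the original numbers in that order gives the answer.
Final answer: [-6, 7, 9, 11, 12, 17, -20]


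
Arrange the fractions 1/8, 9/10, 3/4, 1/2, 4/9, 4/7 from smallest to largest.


Convert to decimal for comparison:
  1/8 = 0.125
  9/10 = 0.9
  3/4 = 0.75
  1/2 = 0.5
  4/9 = 0.4444
  4/7 = 0.5714
Decimals in increasing order: 0.125 < 0.4444 < 0.5 < 0.5714 < 0.75 < 0.9
Writing each back as its fraction gives the sorted order.
Final answer: 1/8, 4/9, 1/2, 4/7, 3/4, 9/10


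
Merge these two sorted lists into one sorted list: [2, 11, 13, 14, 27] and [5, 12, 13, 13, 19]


List A: [2, 11, 13, 14, 27]
List B: [5, 12, 13, 13, 19]
Repeatedly compare the front elements and take the smaller:
  2 vs 5 -> take 2
  11 vs 5 -> take 5
  11 vs 12 -> take 11
  13 vs 12 -> take 12
  13 vs 13 -> take 13
  14 vs 13 -> take 13
  14 vs 13 -> take 13
  14 vs 19 -> take 14
  27 vs 19 -> take 19
  B is exhausted; append the rest of A: [27]
Final answer: [2, 5, 11, 12, 13, 13, 13, 14, 19, 27]


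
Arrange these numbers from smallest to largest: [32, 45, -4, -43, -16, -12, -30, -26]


Original list: [32, 45, -4, -43, -16, -12, -30, -26]
Repeatedly take the smallest remaining element:
  Remaining [32, 45, -4, -43, -16, -12, -30, -26] -> smallest is -43
  Remaining [32, 45, -4, -16, -12, -30, -26] -> smallest is -30
  Remaining [32, 45, -4, -16, -12, -26] -> smallest is -26
  Remaining [32, 45, -4, -16, -12] -> smallest is -16
  Remaining [32, 45, -4, -12] -> smallest is -12
  Remaining [32, 45, -4] -> smallest is -4
  Remaining [32, 45] -> smallest is 32
  Remaining [45] -> smallest is 45
Collecting the picks in order gives the sorted list.
Final answer: [-43, -30, -26, -16, -12, -4, 32, 45]


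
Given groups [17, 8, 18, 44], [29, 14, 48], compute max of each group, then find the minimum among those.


Find max of each group:
  Group 1: [17, 8, 18, 44] -> max = 44
  Group 2: [29, 14, 48] -> max = 48
Maxes: [44, 48]
Minimum of maxes = 44
Final answer: 44


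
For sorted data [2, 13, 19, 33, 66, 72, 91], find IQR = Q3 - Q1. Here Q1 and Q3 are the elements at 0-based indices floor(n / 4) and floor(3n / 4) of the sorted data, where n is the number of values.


The data has n = 7 elements.
Q1 index = floor(7 / 4) = floor(1.75) = 1; Q3 index = floor(3 * 7 / 4) = floor(5.25) = 5
Q1 = element at index 1 = 13
Q3 = element at index 5 = 72
IQR = 72 - 13 = 59
Final answer: 59


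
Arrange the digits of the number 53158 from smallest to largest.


The number 53158 has digits: 5, 3, 1, 5, 8
Sorted: 1, 3, 5, 5, 8
Joining the sorted digits gives the result.
Final answer: 13558


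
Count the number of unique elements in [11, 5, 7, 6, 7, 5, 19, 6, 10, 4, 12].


List all unique values:
Distinct values: [4, 5, 6, 7, 10, 11, 12, 19]
Count = 8
Final answer: 8


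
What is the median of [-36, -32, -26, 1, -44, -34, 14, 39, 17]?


First, sort the list: [-44, -36, -34, -32, -26, 1, 14, 17, 39]
The list has 9 elements (odd count).
The middle index is 4 (0-based), and the element there is -26.
Final answer: -26


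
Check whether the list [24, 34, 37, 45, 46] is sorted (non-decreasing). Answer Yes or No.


Check consecutive pairs:
  24 <= 34? True
  34 <= 37? True
  37 <= 45? True
  45 <= 46? True
Every consecutive pair is in order, so the list is non-decreasing.
Final answer: Yes


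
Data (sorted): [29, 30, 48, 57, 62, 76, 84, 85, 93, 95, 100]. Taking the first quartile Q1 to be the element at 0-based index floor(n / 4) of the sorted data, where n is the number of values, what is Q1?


The list has n = 11 elements.
Q1 index = floor(11 / 4) = floor(2.75) = 2
Counting from index 0 in the sorted data, the element at index 2 is 48.
Final answer: 48


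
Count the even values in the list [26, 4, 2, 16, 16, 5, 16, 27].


Check each element:
  26 is even
  4 is even
  2 is even
  16 is even
  16 is even
  5 is odd
  16 is even
  27 is odd
Evens: [26, 4, 2, 16, 16, 16]
Count of evens = 6
Final answer: 6


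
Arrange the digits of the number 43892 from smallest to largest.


The number 43892 has digits: 4, 3, 8, 9, 2
Sorted: 2, 3, 4, 8, 9
Joining the sorted digits gives the result.
Final answer: 23489


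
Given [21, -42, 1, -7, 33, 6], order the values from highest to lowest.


Original list: [21, -42, 1, -7, 33, 6]
Repeatedly take the largest remaining element:
  Remaining [21, -42, 1, -7, 33, 6] -> largest is 33
  Remaining [21, -42, 1, -7, 6] -> largest is 21
  Remaining [-42, 1, -7, 6] -> largest is 6
  Remaining [-42, 1, -7] -> largest is 1
  Remaining [-42, -7] -> largest is -7
  Remaining [-42] -> largest is -42
Collecting the picks in order gives the descending list.
Final answer: [33, 21, 6, 1, -7, -42]


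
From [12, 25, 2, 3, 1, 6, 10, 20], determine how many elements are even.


Check each element:
  12 is even
  25 is odd
  2 is even
  3 is odd
  1 is odd
  6 is even
  10 is even
  20 is even
Evens: [12, 2, 6, 10, 20]
Count of evens = 5
Final answer: 5


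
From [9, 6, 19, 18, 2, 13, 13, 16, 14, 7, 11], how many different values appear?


List all unique values:
Distinct values: [2, 6, 7, 9, 11, 13, 14, 16, 18, 19]
Count = 10
Final answer: 10


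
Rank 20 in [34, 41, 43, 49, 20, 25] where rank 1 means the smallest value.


Sort ascending: [20, 25, 34, 41, 43, 49]
Find 20 in the sorted list.
20 is at position 1 (1-indexed).
Final answer: 1


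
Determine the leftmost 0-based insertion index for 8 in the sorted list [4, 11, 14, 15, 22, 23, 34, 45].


List is sorted: [4, 11, 14, 15, 22, 23, 34, 45]
We need the leftmost position where 8 can be inserted, i.e. the first index whose element is >= 8 (or the end of the list if none is).
Binary search with low=0, high=8 (0-based indices):
  low=0, high=8, mid=4: a[4]=22 >= 8, so high = 4
  low=0, high=4, mid=2: a[2]=14 >= 8, so high = 2
  low=0, high=2, mid=1: a[1]=11 >= 8, so high = 1
  low=0, high=1, mid=0: a[0]=4 < 8, so low = 1
Now low = high = 1, so the insertion index is 1.
Final answer: 1


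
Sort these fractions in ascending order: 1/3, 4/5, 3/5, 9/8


Convert to decimal for comparison:
  1/3 = 0.3333
  4/5 = 0.8
  3/5 = 0.6
  9/8 = 1.125
Decimals in increasing order: 0.3333 < 0.6 < 0.8 < 1.125
Writing each back as its fraction gives the sorted order.
Final answer: 1/3, 3/5, 4/5, 9/8


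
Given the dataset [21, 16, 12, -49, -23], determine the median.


First, sort the list: [-49, -23, 12, 16, 21]
The list has 5 elements (odd count).
The middle index is 2 (0-based), and the element there is 12.
Final answer: 12


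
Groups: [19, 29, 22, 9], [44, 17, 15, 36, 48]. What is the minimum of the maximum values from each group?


Find max of each group:
  Group 1: [19, 29, 22, 9] -> max = 29
  Group 2: [44, 17, 15, 36, 48] -> max = 48
Maxes: [29, 48]
Minimum of maxes = 29
Final answer: 29


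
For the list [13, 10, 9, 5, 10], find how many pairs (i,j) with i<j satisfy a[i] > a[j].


For each element, count the later elements that are smaller than it:
  13 (index 0): smaller elements after it = [10, 9, 5, 10] -> 4
  10 (index 1): smaller elements after it = [9, 5] -> 2
  9 (index 2): smaller elements after it = [5] -> 1
  5 (index 3): smaller elements after it = [] -> 0
Total inversions = 4 + 2 + 1 + 0 = 7
Final answer: 7


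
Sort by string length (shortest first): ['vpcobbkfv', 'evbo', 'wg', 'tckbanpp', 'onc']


Compute lengths:
  'vpcobbkfv' has length 9
  'evbo' has length 4
  'wg' has length 2
  'tckbanpp' has length 8
  'onc' has length 3
Lengths in increasing order: 2 < 3 < 4 < 8 < 9
Listing the words in that order gives the answer.
Final answer: ['wg', 'onc', 'evbo', 'tckbanpp', 'vpcobbkfv']


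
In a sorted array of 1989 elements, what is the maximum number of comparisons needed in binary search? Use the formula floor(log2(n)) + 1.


Binary search halves the search space each step.
Maximum comparisons = floor(log2(1989)) + 1
log2(1989) = 10.9578
floor(log2(1989)) = 10, so 10 + 1 = 11
Final answer: 11


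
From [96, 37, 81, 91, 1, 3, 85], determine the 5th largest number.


Sort descending: [96, 91, 85, 81, 37, 3, 1]
The 5th element (1-indexed) is at index 4.
Value = 37
Final answer: 37


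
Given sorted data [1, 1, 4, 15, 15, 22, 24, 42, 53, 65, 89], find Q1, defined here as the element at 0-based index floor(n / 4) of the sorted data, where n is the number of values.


The list has n = 11 elements.
Q1 index = floor(11 / 4) = floor(2.75) = 2
Counting from index 0 in the sorted data, the element at index 2 is 4.
Final answer: 4


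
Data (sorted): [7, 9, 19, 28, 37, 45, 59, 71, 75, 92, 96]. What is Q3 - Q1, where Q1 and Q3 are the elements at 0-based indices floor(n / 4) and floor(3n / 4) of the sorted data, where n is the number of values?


The data has n = 11 elements.
Q1 index = floor(11 / 4) = floor(2.75) = 2; Q3 index = floor(3 * 11 / 4) = floor(8.25) = 8
Q1 = element at index 2 = 19
Q3 = element at index 8 = 75
IQR = 75 - 19 = 56
Final answer: 56


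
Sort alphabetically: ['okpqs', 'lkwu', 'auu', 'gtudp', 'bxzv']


Compare strings character by character (the first differing letter decides):
  'auu' < 'bxzv' since 'a' < 'b' at position 1
  'bxzv' < 'gtudp' since 'b' < 'g' at position 1
  'gtudp' < 'lkwu' since 'g' < 'l' at position 1
  'lkwu' < 'okpqs' since 'l' < 'o' at position 1
Chaining these comparisons gives the alphabetical order.
Final answer: ['auu', 'bxzv', 'gtudp', 'lkwu', 'okpqs']


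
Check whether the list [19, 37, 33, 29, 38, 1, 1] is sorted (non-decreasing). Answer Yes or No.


Check consecutive pairs:
  19 <= 37? True
  37 <= 33? False
  33 <= 29? False
  29 <= 38? True
  38 <= 1? False
  1 <= 1? True
3 consecutive pair(s) are out of order, so the list is not sorted.
Final answer: No


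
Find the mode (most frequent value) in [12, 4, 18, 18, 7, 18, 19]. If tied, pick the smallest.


Count the frequency of each value:
  4 appears 1 time(s)
  7 appears 1 time(s)
  12 appears 1 time(s)
  18 appears 3 time(s)
  19 appears 1 time(s)
Maximum frequency is 3.
Only 18 reaches that frequency, so it is the mode.
Final answer: 18


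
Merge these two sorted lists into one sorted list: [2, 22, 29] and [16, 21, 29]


List A: [2, 22, 29]
List B: [16, 21, 29]
Repeatedly compare the front elements and take the smaller:
  2 vs 16 -> take 2
  22 vs 16 -> take 16
  22 vs 21 -> take 21
  22 vs 29 -> take 22
  29 vs 29 -> take 29
  A is exhausted; append the rest of B: [29]
Final answer: [2, 16, 21, 22, 29, 29]


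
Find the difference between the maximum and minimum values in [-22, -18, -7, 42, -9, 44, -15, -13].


Maximum value: 44
Minimum value: -22
Range = 44 - (-22) = 66
Final answer: 66


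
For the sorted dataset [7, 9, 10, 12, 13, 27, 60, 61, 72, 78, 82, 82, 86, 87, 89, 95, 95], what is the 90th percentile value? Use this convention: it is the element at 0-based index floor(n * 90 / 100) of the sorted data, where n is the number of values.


The dataset has n = 17 elements.
Index = floor(17 * 90 / 100) = floor(1530 / 100) = floor(15.3) = 15
Counting from index 0 in the sorted data, the element at index 15 is 95.
Final answer: 95


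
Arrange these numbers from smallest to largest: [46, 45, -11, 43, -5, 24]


Original list: [46, 45, -11, 43, -5, 24]
Repeatedly take the smallest remaining element:
  Remaining [46, 45, -11, 43, -5, 24] -> smallest is -11
  Remaining [46, 45, 43, -5, 24] -> smallest is -5
  Remaining [46, 45, 43, 24] -> smallest is 24
  Remaining [46, 45, 43] -> smallest is 43
  Remaining [46, 45] -> smallest is 45
  Remaining [46] -> smallest is 46
Collecting the picks in order gives the sorted list.
Final answer: [-11, -5, 24, 43, 45, 46]


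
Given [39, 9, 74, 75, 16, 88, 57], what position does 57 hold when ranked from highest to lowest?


Sort descending: [88, 75, 74, 57, 39, 16, 9]
Find 57 in the sorted list.
57 is at position 4.
Final answer: 4


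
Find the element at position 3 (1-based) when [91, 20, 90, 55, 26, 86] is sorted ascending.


Sort ascending: [20, 26, 55, 86, 90, 91]
The 3rd element (1-indexed) is at index 2.
Value = 55
Final answer: 55


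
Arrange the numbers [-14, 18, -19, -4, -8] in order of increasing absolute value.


Compute absolute values:
  |-14| = 14
  |18| = 18
  |-19| = 19
  |-4| = 4
  |-8| = 8
Absolute values in increasing order: 4 < 8 < 14 < 18 < 19
Listing the original numbers in that order gives the answer.
Final answer: [-4, -8, -14, 18, -19]


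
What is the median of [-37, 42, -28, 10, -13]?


First, sort the list: [-37, -28, -13, 10, 42]
The list has 5 elements (odd count).
The middle index is 2 (0-based), and the element there is -13.
Final answer: -13


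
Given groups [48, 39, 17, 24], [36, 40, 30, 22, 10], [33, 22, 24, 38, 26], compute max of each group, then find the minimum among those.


Find max of each group:
  Group 1: [48, 39, 17, 24] -> max = 48
  Group 2: [36, 40, 30, 22, 10] -> max = 40
  Group 3: [33, 22, 24, 38, 26] -> max = 38
Maxes: [48, 40, 38]
Minimum of maxes = 38
Final answer: 38


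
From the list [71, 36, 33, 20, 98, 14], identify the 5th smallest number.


Sort ascending: [14, 20, 33, 36, 71, 98]
The 5th element (1-indexed) is at index 4.
Value = 71
Final answer: 71


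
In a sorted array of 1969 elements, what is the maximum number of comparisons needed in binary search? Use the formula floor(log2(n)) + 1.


Binary search halves the search space each step.
Maximum comparisons = floor(log2(1969)) + 1
log2(1969) = 10.9432
floor(log2(1969)) = 10, so 10 + 1 = 11
Final answer: 11


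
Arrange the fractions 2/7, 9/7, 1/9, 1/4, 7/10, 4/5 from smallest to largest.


Convert to decimal for comparison:
  2/7 = 0.2857
  9/7 = 1.2857
  1/9 = 0.1111
  1/4 = 0.25
  7/10 = 0.7
  4/5 = 0.8
Decimals in increasing order: 0.1111 < 0.25 < 0.2857 < 0.7 < 0.8 < 1.2857
Writing each back as its fraction gives the sorted order.
Final answer: 1/9, 1/4, 2/7, 7/10, 4/5, 9/7
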